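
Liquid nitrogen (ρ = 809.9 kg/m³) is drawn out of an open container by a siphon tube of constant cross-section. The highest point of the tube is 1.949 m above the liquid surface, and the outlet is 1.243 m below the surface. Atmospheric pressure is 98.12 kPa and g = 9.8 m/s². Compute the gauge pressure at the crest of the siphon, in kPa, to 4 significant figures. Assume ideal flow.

-25.33 kPa

Bernoulli surface→outlet gives ½v² = g·h_out, so v = √(2·9.8·1.243) = 4.936 m/s.
The bore is uniform, so the speed at the crest is the same v. Bernoulli surface→crest: P_atm = P_top + ½ρv² + ρg·h_top.
P_top = 98120 − ½·809.9·4.936² − 809.9·9.8·1.949 = 72790 Pa. So P_gauge = P_top − P_atm = -25330 Pa.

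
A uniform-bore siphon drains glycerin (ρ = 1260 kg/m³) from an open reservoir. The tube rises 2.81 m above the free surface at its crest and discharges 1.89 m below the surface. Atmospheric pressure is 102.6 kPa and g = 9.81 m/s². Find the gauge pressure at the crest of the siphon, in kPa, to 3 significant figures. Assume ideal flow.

-58.1 kPa

The outlet speed comes from Torricelli: v = √(2g·1.89) = 6.09 m/s.
The bore is uniform, so the speed at the crest is the same v. Bernoulli surface→crest: P_atm = P_top + ½ρv² + ρg·h_top.
P_top = 102600 − ½·1260·6.09² − 1260·9.81·2.81 = 44500 Pa. So P_gauge = P_top − P_atm = -58100 Pa.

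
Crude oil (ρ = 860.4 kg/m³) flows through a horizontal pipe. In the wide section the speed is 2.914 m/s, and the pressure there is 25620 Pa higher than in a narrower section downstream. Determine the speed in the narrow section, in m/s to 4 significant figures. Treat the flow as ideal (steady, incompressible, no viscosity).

v₂ ≈ 8.249 m/s

Along the level pipe P + ½ρv² is conserved, hence v₂² = v₁² + 2(P₁ − P₂)/ρ.
v₂ = √(2.914² + 2·25620/860.4) = √(8.491 + 59.55) = 8.249 m/s.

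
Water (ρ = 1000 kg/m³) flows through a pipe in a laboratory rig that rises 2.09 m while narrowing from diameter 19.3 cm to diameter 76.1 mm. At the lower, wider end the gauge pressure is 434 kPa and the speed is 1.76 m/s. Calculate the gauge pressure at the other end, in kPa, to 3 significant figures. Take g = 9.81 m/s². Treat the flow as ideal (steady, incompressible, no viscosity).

Mass conservation (A₁v₁ = A₂v₂) gives v₂ = 1.76 × 293/45.5 = 11.3 m/s.
Bernoulli: P₁ + ½ρv₁² + ρg h₁ = P₂ + ½ρv₂² + ρg h₂, so P₂ = P₁ + ½ρ(v₁² − v₂²) − ρg(h₂ − h₁).
P₂ = 434000 + ½·1000·(1.76² − 11.3²) − 1000·9.81·(+2.09) = 434000 + (-62500) − (20500) = 351000 Pa.

351 kPa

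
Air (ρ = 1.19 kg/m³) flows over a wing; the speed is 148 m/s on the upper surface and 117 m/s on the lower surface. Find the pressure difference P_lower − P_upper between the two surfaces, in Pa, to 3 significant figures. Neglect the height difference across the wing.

ΔP = 4890 Pa

Bernoulli (same height): P_lower − P_upper = ½ρ(v_upper² − v_lower²).
ΔP = ½·1.19·(148² − 117²) = 4890 Pa.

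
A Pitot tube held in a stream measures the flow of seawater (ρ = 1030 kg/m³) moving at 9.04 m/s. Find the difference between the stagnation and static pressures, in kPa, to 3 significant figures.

42.1 kPa

The dynamic pressure equals the rise in static pressure at the stagnation point: ΔP = ½ρv².
ΔP = ½·1030·9.04² = 42100 Pa.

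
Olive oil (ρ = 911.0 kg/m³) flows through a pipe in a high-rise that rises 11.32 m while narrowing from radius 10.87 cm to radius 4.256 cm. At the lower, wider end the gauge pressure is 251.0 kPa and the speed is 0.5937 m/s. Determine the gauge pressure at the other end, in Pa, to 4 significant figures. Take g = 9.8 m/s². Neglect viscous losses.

Mass conservation (A₁v₁ = A₂v₂) gives v₂ = 0.5937 × 371.2/56.91 = 3.873 m/s.
Applying Bernoulli between the two ends and solving for P₂: P₂ = P₁ + ½ρ(v₁² − v₂²) − ρgΔh.
P₂ = 251000 + ½·911.0·(0.5937² − 3.873²) − 911.0·9.8·(+11.32) = 251000 + (-6671) − (101100) = 143300 Pa.

P₂ ≈ 143300 Pa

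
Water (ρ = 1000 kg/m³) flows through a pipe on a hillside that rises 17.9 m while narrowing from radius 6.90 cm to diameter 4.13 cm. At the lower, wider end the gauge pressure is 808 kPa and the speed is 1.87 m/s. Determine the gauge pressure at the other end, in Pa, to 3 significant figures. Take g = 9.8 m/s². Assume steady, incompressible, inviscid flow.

P₂ ≈ 416000 Pa

The volume flow rate is constant, so v₂ = (A₁/A₂)v₁ = (150/13.4)·1.87 = 20.9 m/s.
Bernoulli: P₁ + ½ρv₁² + ρg h₁ = P₂ + ½ρv₂² + ρg h₂, so P₂ = P₁ + ½ρ(v₁² − v₂²) − ρg(h₂ − h₁).
P₂ = 808000 + ½·1000·(1.87² − 20.9²) − 1000·9.8·(+17.9) = 808000 + (-216000) − (175000) = 416000 Pa.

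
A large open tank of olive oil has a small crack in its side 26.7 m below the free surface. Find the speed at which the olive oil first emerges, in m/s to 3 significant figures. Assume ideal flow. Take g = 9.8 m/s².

Bernoulli from surface to hole (P equal, v_surface ≈ 0): v = √(2gh) = √(2×9.8×26.7) = 22.9 m/s.

v ≈ 22.9 m/s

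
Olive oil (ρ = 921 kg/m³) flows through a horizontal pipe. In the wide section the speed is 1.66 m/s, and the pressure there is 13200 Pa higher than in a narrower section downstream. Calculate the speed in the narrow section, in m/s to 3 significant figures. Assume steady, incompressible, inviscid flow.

Horizontal Bernoulli: P₁ + ½ρv₁² = P₂ + ½ρv₂², so v₂² = v₁² + 2(P₁ − P₂)/ρ.
v₂ = √(1.66² + 2·13200/921) = √(2.76 + 28.7) = 5.61 m/s.

v₂ ≈ 5.61 m/s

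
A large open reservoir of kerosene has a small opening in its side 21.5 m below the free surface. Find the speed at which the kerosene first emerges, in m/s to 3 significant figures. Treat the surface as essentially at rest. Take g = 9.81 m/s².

With the surface at rest and both surface and jet at atmospheric pressure, Bernoulli gives ρg h = ½ρv², so v = √(2gh) = √(2·9.81·21.5) = 20.5 m/s.

v ≈ 20.5 m/s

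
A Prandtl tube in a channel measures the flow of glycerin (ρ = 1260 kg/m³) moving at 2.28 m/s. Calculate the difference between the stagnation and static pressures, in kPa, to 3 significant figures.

3.27 kPa

Bernoulli between the free stream and the stagnation point: ½ρv² = P_stag − P_static.
ΔP = ½·1260·2.28² = 3270 Pa.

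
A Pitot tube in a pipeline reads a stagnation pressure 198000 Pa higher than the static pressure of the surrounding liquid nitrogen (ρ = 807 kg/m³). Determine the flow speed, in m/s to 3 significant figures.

Bernoulli between the free stream and the stagnation point: ½ρv² = P_stag − P_static.
v = √(2ΔP/ρ) = √(2·198000/807) = 22.2 m/s.

v ≈ 22.2 m/s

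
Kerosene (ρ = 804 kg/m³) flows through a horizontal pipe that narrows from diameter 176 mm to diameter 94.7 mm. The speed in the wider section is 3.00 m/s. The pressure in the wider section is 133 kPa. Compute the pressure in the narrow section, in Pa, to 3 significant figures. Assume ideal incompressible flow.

Mass conservation (A₁v₁ = A₂v₂) gives v₂ = 3.00 × 243/70.4 = 10.4 m/s.
With no height change, Bernoulli's equation is P₁ + ½ρv₁² = P₂ + ½ρv₂².
P₂ = P₁ − ½ρ(v₂² − v₁²) = 133000 − ½·804·(10.4² − 3.00²) = 133000 − 39500 = 93500 Pa.

P₂ = 93500 Pa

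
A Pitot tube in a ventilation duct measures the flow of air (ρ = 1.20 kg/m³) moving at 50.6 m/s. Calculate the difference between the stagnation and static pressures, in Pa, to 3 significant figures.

ΔP ≈ 1540 Pa

Bernoulli between the free stream and the stagnation point: ½ρv² = P_stag − P_static.
ΔP = ½·1.20·50.6² = 1540 Pa.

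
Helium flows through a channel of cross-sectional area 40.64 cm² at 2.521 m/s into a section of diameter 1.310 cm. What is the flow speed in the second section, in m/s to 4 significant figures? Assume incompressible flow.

v₂ ≈ 76.01 m/s

Continuity gives A₁v₁ = A₂v₂, so v₂ = (40.64 cm²)/(1.348 cm²) × 2.521 m/s = 76.01 m/s.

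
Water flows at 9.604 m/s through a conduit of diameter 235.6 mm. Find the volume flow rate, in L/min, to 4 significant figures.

25120 L/min

Q = A·v = 0.04360 m² × 9.604 m/s = 0.4187 m³/s.
Converting: 0.4187 m³/s × 60000 = 25120 L/min.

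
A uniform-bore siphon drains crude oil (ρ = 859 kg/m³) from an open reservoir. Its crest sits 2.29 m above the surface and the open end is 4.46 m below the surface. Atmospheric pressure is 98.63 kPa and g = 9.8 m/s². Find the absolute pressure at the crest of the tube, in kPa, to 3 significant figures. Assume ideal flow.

From the surface to the outlet (both open to atmosphere, surface at rest): v = √(2g·h_out) = √(2·9.8·4.46) = 9.35 m/s.
With constant cross-section the crest speed equals v; applying Bernoulli from the surface up to the crest, P_top = P_atm − ½ρv² − ρg·h_top.
P_top = 98630 − ½·859·9.35² − 859·9.8·2.29 = 41800 Pa.

P_top ≈ 41.8 kPa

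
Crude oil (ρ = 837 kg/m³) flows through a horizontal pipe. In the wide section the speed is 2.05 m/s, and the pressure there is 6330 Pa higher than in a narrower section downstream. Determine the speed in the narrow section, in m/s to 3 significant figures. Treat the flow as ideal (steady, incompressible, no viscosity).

Horizontal Bernoulli: P₁ + ½ρv₁² = P₂ + ½ρv₂², so v₂² = v₁² + 2(P₁ − P₂)/ρ.
v₂ = √(2.05² + 2·6330/837) = √(4.20 + 15.1) = 4.40 m/s.

v₂ = 4.40 m/s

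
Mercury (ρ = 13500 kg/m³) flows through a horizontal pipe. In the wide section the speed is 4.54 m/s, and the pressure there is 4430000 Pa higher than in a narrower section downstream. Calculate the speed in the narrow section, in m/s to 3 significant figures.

v₂ = 26.0 m/s

With h₁ = h₂, rearranging Bernoulli gives v₂ = √(v₁² + 2ΔP/ρ).
v₂ = √(4.54² + 2·4430000/13500) = √(20.6 + 656) = 26.0 m/s.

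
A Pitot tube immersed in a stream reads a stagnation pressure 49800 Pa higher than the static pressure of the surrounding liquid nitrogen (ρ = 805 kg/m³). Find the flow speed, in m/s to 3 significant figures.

v ≈ 11.1 m/s

Bernoulli between the free stream and the stagnation point: ½ρv² = P_stag − P_static.
v = √(2ΔP/ρ) = √(2·49800/805) = 11.1 m/s.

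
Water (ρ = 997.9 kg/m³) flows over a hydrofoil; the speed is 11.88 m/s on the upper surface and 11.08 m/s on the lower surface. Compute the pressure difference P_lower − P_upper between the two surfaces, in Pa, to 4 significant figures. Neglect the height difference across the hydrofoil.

ΔP ≈ 9165 Pa

The pressure is lower where the speed is higher: ΔP = ½ρ(v_up² − v_low²).
ΔP = ½·997.9·(11.88² − 11.08²) = 9165 Pa.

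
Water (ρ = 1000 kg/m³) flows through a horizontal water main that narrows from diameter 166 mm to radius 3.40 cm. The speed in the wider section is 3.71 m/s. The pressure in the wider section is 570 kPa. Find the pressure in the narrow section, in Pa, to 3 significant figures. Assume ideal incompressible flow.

Continuity gives A₁v₁ = A₂v₂, so v₂ = (216 cm²)/(36.3 cm²) × 3.71 m/s = 22.1 m/s.
With no height change, Bernoulli's equation is P₁ + ½ρv₁² = P₂ + ½ρv₂².
P₂ = P₁ − ½ρ(v₂² − v₁²) = 570000 − ½·1000·(22.1² − 3.71²) = 570000 − 238000 = 332000 Pa.

P₂ = 332000 Pa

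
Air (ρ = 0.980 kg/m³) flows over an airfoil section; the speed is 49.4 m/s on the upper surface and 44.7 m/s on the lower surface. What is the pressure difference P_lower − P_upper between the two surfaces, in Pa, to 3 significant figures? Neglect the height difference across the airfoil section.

ΔP = 217 Pa

With negligible Δh, P + ½ρv² is constant, so P_low − P_up = ½ρ(v_up² − v_low²).
ΔP = ½·0.980·(49.4² − 44.7²) = 217 Pa.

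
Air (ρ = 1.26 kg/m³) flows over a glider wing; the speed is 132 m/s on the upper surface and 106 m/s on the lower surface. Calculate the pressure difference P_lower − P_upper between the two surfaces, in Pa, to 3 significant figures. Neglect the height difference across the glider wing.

With negligible Δh, P + ½ρv² is constant, so P_low − P_up = ½ρ(v_up² − v_low²).
ΔP = ½·1.26·(132² − 106²) = 3900 Pa.

ΔP ≈ 3900 Pa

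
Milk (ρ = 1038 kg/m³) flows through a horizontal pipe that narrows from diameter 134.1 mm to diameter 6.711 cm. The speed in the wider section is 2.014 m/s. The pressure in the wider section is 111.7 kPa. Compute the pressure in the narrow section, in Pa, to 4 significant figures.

Continuity gives A₁v₁ = A₂v₂, so v₂ = (141.2 cm²)/(35.37 cm²) × 2.014 m/s = 8.042 m/s.
Bernoulli (h₁ = h₂): P₁ − P₂ = ½ρ(v₂² − v₁²).
P₂ = P₁ − ½ρ(v₂² − v₁²) = 111700 − ½·1038·(8.042² − 2.014²) = 111700 − 31460 = 80240 Pa.

P₂ ≈ 80240 Pa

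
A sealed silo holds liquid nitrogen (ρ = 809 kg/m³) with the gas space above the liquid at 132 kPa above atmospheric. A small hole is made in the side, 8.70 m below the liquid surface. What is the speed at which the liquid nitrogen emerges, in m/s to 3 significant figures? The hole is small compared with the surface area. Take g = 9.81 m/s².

v ≈ 22.3 m/s

Take point 1 at the surface (v₁ ≈ 0) and point 2 at the hole (at atmospheric pressure). Bernoulli: P₁ + ρg h = P_atm + ½ρv₂².
With P₁ − P_atm = 132000 Pa, v₂ = √(2gh + 2ΔP/ρ) = √(2·9.81·8.70 + 2·132000/809) = 22.3 m/s.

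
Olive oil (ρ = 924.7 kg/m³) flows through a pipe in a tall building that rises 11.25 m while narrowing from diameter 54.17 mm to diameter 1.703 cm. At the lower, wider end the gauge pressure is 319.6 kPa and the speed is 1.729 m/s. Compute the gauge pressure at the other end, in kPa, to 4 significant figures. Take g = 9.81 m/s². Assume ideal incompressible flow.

The volume flow rate is constant, so v₂ = (A₁/A₂)v₁ = (23.05/2.278)·1.729 = 17.49 m/s.
Applying Bernoulli between the two ends and solving for P₂: P₂ = P₁ + ½ρ(v₁² − v₂²) − ρgΔh.
P₂ = 319600 + ½·924.7·(1.729² − 17.49²) − 924.7·9.81·(+11.25) = 319600 + (-140100) − (102100) = 77440 Pa.

77.44 kPa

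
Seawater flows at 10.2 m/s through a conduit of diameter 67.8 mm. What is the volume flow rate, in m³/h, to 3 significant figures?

Q = 133 m³/h

Q = A·v = 0.00361 m² × 10.2 m/s = 0.0368 m³/s.
Converting: 0.0368 m³/s × 3600 = 133 m³/h.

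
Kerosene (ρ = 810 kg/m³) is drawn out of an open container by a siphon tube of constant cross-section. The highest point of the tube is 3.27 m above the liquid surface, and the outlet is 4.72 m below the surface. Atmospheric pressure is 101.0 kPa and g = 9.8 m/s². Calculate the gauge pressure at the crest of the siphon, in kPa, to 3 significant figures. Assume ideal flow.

Bernoulli surface→outlet gives ½v² = g·h_out, so v = √(2·9.8·4.72) = 9.62 m/s.
Continuity keeps v the same throughout the tube; from surface to crest, P_atm + 0 = P_top + ½ρv² + ρg·h_top.
P_top = 101000 − ½·810·9.62² − 810·9.8·3.27 = 37600 Pa. So P_gauge = P_top − P_atm = -63400 Pa.

-63.4 kPa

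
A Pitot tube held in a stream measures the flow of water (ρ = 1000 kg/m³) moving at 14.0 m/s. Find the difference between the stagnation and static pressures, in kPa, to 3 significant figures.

The dynamic pressure equals the rise in static pressure at the stagnation point: ΔP = ½ρv².
ΔP = ½·1000·14.0² = 98000 Pa.

ΔP = 98.0 kPa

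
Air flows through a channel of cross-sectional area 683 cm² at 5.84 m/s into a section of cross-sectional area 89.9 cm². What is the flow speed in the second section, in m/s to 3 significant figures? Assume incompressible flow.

Continuity gives A₁v₁ = A₂v₂, so v₂ = (683 cm²)/(89.9 cm²) × 5.84 m/s = 44.4 m/s.

v₂ ≈ 44.4 m/s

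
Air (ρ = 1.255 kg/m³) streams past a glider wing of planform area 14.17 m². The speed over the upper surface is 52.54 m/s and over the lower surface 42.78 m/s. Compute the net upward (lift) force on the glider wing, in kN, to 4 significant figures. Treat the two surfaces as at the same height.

From P + ½ρv² = const at equal height, P_low − P_up = ½ρ(v_up² − v_low²).
ΔP = ½·1.255·(52.54² − 42.78²) = 583.8 Pa.
Lift = ΔP · A = 583.8 × 14.17 = 8272 N.

F = 8.272 kN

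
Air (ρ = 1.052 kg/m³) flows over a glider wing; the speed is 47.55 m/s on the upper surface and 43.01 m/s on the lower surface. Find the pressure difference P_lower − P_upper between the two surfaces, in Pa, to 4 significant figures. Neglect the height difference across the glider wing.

Bernoulli (same height): P_lower − P_upper = ½ρ(v_upper² − v_lower²).
ΔP = ½·1.052·(47.55² − 43.01²) = 216.3 Pa.

ΔP ≈ 216.3 Pa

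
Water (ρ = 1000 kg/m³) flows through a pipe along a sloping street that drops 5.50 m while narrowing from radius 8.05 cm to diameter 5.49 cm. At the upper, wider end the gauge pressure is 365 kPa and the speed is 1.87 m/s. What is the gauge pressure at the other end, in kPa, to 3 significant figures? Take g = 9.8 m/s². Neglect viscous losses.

Mass conservation (A₁v₁ = A₂v₂) gives v₂ = 1.87 × 204/23.7 = 16.1 m/s.
Bernoulli: P₁ + ½ρv₁² + ρg h₁ = P₂ + ½ρv₂² + ρg h₂, so P₂ = P₁ + ½ρ(v₁² − v₂²) − ρg(h₂ − h₁).
P₂ = 365000 + ½·1000·(1.87² − 16.1²) − 1000·9.8·(−5.50) = 365000 + (-128000) − (-53900) = 291000 Pa.

P₂ ≈ 291 kPa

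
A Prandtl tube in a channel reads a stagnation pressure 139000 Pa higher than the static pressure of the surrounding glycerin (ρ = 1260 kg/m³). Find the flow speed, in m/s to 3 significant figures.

v ≈ 14.9 m/s

At the stagnation point the flow is brought to rest, so Bernoulli gives P_stag − P_static = ½ρv².
v = √(2ΔP/ρ) = √(2·139000/1260) = 14.9 m/s.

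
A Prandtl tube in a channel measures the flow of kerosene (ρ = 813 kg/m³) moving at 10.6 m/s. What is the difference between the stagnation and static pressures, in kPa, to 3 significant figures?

ΔP ≈ 45.7 kPa

Bernoulli between the free stream and the stagnation point: ½ρv² = P_stag − P_static.
ΔP = ½·813·10.6² = 45700 Pa.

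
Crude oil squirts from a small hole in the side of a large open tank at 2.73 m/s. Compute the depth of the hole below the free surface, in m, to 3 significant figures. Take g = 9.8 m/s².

h = 0.380 m

Torricelli: v = √(2gh), so h = v²/(2g).
h = 2.73²/(2·9.8) = 7.45/19.60 = 0.380 m.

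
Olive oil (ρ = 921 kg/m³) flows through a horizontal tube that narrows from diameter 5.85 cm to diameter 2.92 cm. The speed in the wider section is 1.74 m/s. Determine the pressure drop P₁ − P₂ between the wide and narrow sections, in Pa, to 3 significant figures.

ΔP ≈ 21100 Pa

Mass conservation (A₁v₁ = A₂v₂) gives v₂ = 1.74 × 26.9/6.70 = 6.98 m/s.
With no height change, Bernoulli's equation is P₁ + ½ρv₁² = P₂ + ½ρv₂².
P₁ − P₂ = ½·921·(6.98² − 1.74²) = ½·921·45.7 = 21100 Pa.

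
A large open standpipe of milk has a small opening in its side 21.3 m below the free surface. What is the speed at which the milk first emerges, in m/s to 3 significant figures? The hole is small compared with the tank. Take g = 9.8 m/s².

v ≈ 20.4 m/s

With the surface at rest and both surface and jet at atmospheric pressure, Bernoulli gives ρg h = ½ρv², so v = √(2gh) = √(2·9.8·21.3) = 20.4 m/s.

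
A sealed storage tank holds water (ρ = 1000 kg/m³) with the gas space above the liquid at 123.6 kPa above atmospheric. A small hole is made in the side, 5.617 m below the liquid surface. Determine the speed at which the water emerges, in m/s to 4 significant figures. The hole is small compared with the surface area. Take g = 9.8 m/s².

Take point 1 at the surface (v₁ ≈ 0) and point 2 at the hole (at atmospheric pressure). Bernoulli: P₁ + ρg h = P_atm + ½ρv₂².
With P₁ − P_atm = 123600 Pa, v₂ = √(2gh + 2ΔP/ρ) = √(2·9.8·5.617 + 2·123600/1000) = 18.90 m/s.

18.90 m/s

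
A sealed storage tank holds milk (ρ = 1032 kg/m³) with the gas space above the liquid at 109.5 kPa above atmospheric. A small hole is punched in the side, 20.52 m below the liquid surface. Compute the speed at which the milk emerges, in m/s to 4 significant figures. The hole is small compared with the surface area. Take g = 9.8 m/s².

v ≈ 24.79 m/s

Take point 1 at the surface (v₁ ≈ 0) and point 2 at the hole (at atmospheric pressure). Bernoulli: P₁ + ρg h = P_atm + ½ρv₂².
With P₁ − P_atm = 109500 Pa, v₂ = √(2gh + 2ΔP/ρ) = √(2·9.8·20.52 + 2·109500/1032) = 24.79 m/s.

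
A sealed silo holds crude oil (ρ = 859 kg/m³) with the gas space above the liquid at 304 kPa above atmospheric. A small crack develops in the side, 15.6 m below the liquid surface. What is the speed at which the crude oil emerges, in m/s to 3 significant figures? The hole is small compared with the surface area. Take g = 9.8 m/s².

Take point 1 at the surface (v₁ ≈ 0) and point 2 at the hole (at atmospheric pressure). Bernoulli: P₁ + ρg h = P_atm + ½ρv₂².
With P₁ − P_atm = 304000 Pa, v₂ = √(2gh + 2ΔP/ρ) = √(2·9.8·15.6 + 2·304000/859) = 31.8 m/s.

31.8 m/s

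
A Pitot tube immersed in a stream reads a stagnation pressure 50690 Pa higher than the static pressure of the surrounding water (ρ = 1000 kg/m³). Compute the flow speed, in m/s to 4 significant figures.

v ≈ 10.07 m/s

The dynamic pressure equals the rise in static pressure at the stagnation point: ΔP = ½ρv².
v = √(2ΔP/ρ) = √(2·50690/1000) = 10.07 m/s.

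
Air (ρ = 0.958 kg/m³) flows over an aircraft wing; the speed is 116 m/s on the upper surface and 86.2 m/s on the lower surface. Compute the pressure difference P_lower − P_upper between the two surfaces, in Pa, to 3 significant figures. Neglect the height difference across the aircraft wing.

2890 Pa

The pressure is lower where the speed is higher: ΔP = ½ρ(v_up² − v_low²).
ΔP = ½·0.958·(116² − 86.2²) = 2890 Pa.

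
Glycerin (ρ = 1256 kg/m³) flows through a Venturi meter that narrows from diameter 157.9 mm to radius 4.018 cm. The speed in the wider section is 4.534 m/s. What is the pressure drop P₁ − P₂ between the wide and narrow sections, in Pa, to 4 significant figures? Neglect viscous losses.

ΔP ≈ 179500 Pa

Mass conservation (A₁v₁ = A₂v₂) gives v₂ = 4.534 × 195.8/50.72 = 17.51 m/s.
The pipe is horizontal, so Bernoulli reduces to P₁ + ½ρv₁² = P₂ + ½ρv₂².
P₁ − P₂ = ½·1256·(17.51² − 4.534²) = ½·1256·285.9 = 179500 Pa.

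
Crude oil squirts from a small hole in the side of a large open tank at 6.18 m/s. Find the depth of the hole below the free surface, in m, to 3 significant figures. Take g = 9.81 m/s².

1.95 m

For a small hole in a large open tank, ½v² = gh, giving h = v²/(2g).
h = 6.18²/(2·9.81) = 38.2/19.62 = 1.95 m.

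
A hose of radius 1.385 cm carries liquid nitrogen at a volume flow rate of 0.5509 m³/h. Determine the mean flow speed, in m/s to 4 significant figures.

Q = 0.5509 m³/h = 0.0001530 m³/s.
v = Q/A = 0.0001530 / 0.0006026 = 0.2539 m/s.

v ≈ 0.2539 m/s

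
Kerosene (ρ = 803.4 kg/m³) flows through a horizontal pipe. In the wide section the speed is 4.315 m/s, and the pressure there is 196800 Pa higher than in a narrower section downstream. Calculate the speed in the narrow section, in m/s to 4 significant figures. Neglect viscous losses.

v₂ = 22.55 m/s

Along the level pipe P + ½ρv² is conserved, hence v₂² = v₁² + 2(P₁ − P₂)/ρ.
v₂ = √(4.315² + 2·196800/803.4) = √(18.62 + 489.9) = 22.55 m/s.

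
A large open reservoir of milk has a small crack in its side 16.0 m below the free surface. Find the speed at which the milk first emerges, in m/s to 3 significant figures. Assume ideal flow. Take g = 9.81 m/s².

v ≈ 17.7 m/s

With the surface at rest and both surface and jet at atmospheric pressure, Bernoulli gives ρg h = ½ρv², so v = √(2gh) = √(2·9.81·16.0) = 17.7 m/s.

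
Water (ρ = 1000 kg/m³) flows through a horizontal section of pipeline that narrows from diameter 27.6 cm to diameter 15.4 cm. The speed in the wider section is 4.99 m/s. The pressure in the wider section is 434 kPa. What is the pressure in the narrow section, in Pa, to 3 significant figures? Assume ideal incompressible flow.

P₂ = 318000 Pa

Mass conservation (A₁v₁ = A₂v₂) gives v₂ = 4.99 × 598/186 = 16.0 m/s.
The pipe is horizontal, so Bernoulli reduces to P₁ + ½ρv₁² = P₂ + ½ρv₂².
P₂ = P₁ − ½ρ(v₂² − v₁²) = 434000 − ½·1000·(16.0² − 4.99²) = 434000 − 116000 = 318000 Pa.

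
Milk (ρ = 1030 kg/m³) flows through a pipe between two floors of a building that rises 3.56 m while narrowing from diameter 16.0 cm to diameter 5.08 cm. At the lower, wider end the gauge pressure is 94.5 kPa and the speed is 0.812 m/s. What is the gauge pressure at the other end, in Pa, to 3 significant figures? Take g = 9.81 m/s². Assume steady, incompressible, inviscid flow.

Continuity gives A₁v₁ = A₂v₂, so v₂ = (201 cm²)/(20.3 cm²) × 0.812 m/s = 8.06 m/s.
Bernoulli: P₁ + ½ρv₁² + ρg h₁ = P₂ + ½ρv₂² + ρg h₂, so P₂ = P₁ + ½ρ(v₁² − v₂²) − ρg(h₂ − h₁).
P₂ = 94500 + ½·1030·(0.812² − 8.06²) − 1030·9.81·(+3.56) = 94500 + (-33100) − (36000) = 25500 Pa.

P₂ ≈ 25500 Pa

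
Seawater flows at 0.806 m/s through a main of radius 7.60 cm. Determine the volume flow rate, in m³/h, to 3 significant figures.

Q = A·v = 0.0181 m² × 0.806 m/s = 0.0146 m³/s.
Converting: 0.0146 m³/s × 3600 = 52.7 m³/h.

Q ≈ 52.7 m³/h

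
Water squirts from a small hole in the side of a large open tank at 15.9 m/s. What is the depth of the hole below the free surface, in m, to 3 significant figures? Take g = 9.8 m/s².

h ≈ 12.9 m

Torricelli: v = √(2gh), so h = v²/(2g).
h = 15.9²/(2·9.8) = 253/19.60 = 12.9 m.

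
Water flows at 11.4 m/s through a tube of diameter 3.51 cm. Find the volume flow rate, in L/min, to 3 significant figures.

Q = A·v = 0.000968 m² × 11.4 m/s = 0.0110 m³/s.
Converting: 0.0110 m³/s × 60000 = 662 L/min.

Q = 662 L/min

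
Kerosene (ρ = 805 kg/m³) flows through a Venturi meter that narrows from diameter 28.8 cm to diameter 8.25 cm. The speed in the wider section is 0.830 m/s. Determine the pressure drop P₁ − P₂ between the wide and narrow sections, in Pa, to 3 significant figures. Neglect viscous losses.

The volume flow rate is constant, so v₂ = (A₁/A₂)v₁ = (651/53.5)·0.830 = 10.1 m/s.
Along the horizontal streamline, P + ½ρv² is constant.
P₁ − P₂ = ½·805·(10.1² − 0.830²) = ½·805·102 = 40900 Pa.

40900 Pa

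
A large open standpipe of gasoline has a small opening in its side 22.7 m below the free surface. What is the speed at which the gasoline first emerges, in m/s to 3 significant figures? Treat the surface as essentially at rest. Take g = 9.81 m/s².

v ≈ 21.1 m/s

Bernoulli from surface to hole (P equal, v_surface ≈ 0): v = √(2gh) = √(2×9.81×22.7) = 21.1 m/s.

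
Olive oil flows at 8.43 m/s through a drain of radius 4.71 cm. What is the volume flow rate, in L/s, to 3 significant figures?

Q ≈ 58.8 L/s

Q = A·v = 0.00697 m² × 8.43 m/s = 0.0588 m³/s.
Converting: 0.0588 m³/s × 1000 = 58.8 L/s.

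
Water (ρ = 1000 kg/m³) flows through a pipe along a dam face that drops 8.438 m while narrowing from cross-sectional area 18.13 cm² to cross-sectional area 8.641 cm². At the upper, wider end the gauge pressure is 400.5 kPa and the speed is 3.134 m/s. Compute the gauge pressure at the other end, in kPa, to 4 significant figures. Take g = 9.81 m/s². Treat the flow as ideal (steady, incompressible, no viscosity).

The volume flow rate is constant, so v₂ = (A₁/A₂)v₁ = (18.13/8.641)·3.134 = 6.576 m/s.
Energy conservation along the streamline gives P₂ = P₁ − ½ρ(v₂² − v₁²) − ρg(h₂ − h₁).
P₂ = 400500 + ½·1000·(3.134² − 6.576²) − 1000·9.81·(−8.438) = 400500 + (-16710) − (-82780) = 466600 Pa.

P₂ = 466.6 kPa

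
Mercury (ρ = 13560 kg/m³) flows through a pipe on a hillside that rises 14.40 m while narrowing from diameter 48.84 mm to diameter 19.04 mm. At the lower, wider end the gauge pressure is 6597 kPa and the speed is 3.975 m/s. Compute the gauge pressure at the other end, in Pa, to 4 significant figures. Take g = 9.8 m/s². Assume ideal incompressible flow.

P₂ ≈ 152500 Pa

Mass conservation (A₁v₁ = A₂v₂) gives v₂ = 3.975 × 18.73/2.847 = 26.15 m/s.
Bernoulli: P₁ + ½ρv₁² + ρg h₁ = P₂ + ½ρv₂² + ρg h₂, so P₂ = P₁ + ½ρ(v₁² − v₂²) − ρg(h₂ − h₁).
P₂ = 6597000 + ½·13560·(3.975² − 26.15²) − 13560·9.8·(+14.40) = 6597000 + (-4531000) − (1914000) = 152500 Pa.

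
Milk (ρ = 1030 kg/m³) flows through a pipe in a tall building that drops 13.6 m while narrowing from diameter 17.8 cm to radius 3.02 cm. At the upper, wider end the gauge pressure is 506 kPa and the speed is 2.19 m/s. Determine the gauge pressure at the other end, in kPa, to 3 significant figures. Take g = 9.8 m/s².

P₂ ≈ 459 kPa

By continuity, v₂ = v₁·A₁/A₂ = 2.19·(249/28.7) = 19.0 m/s.
Energy conservation along the streamline gives P₂ = P₁ − ½ρ(v₂² − v₁²) − ρg(h₂ − h₁).
P₂ = 506000 + ½·1030·(2.19² − 19.0²) − 1030·9.8·(−13.6) = 506000 + (-184000) − (-137000) = 459000 Pa.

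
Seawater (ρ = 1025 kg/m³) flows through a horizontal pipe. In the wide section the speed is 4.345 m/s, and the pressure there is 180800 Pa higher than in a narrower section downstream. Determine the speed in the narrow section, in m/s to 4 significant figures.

19.28 m/s

Along the level pipe P + ½ρv² is conserved, hence v₂² = v₁² + 2(P₁ − P₂)/ρ.
v₂ = √(4.345² + 2·180800/1025) = √(18.88 + 352.8) = 19.28 m/s.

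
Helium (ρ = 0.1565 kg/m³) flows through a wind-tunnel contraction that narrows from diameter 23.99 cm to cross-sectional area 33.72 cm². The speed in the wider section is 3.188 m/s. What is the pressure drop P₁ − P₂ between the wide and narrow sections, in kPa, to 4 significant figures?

ΔP ≈ 0.1421 kPa

Mass conservation (A₁v₁ = A₂v₂) gives v₂ = 3.188 × 452.0/33.72 = 42.73 m/s.
With no height change, Bernoulli's equation is P₁ + ½ρv₁² = P₂ + ½ρv₂².
P₁ − P₂ = ½·0.1565·(42.73² − 3.188²) = ½·0.1565·1816 = 142.1 Pa.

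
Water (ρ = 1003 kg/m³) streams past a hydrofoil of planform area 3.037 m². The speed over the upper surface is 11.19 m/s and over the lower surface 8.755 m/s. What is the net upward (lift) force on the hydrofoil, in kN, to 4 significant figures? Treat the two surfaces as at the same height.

F ≈ 73.97 kN

The faster flow above has the lower pressure; Bernoulli (same height) gives ΔP = ½ρ(v_up² − v_low²).
ΔP = ½·1003·(11.19² − 8.755²) = 24360 Pa.
Lift = ΔP · A = 24360 × 3.037 = 73970 N.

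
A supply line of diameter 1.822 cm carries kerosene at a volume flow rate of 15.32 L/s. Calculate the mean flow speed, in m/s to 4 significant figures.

v ≈ 58.76 m/s

Q = 15.32 L/s = 0.01532 m³/s.
v = Q/A = 0.01532 / 0.0002607 = 58.76 m/s.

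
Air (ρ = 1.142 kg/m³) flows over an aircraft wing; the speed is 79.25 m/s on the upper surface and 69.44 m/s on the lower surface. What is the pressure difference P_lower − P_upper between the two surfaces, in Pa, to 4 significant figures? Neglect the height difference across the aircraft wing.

The pressure is lower where the speed is higher: ΔP = ½ρ(v_up² − v_low²).
ΔP = ½·1.142·(79.25² − 69.44²) = 832.9 Pa.

ΔP = 832.9 Pa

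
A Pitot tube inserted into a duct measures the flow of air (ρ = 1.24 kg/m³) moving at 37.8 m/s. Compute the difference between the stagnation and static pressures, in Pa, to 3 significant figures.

At the stagnation point the flow is brought to rest, so Bernoulli gives P_stag − P_static = ½ρv².
ΔP = ½·1.24·37.8² = 886 Pa.

ΔP = 886 Pa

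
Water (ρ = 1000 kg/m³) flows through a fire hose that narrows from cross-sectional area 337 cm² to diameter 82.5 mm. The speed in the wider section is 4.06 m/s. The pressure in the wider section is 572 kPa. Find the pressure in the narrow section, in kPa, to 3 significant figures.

P₂ ≈ 253 kPa

By continuity, v₂ = v₁·A₁/A₂ = 4.06·(337/53.5) = 25.6 m/s.
Bernoulli (h₁ = h₂): P₁ − P₂ = ½ρ(v₂² − v₁²).
P₂ = P₁ − ½ρ(v₂² − v₁²) = 572000 − ½·1000·(25.6² − 4.06²) = 572000 − 319000 = 253000 Pa.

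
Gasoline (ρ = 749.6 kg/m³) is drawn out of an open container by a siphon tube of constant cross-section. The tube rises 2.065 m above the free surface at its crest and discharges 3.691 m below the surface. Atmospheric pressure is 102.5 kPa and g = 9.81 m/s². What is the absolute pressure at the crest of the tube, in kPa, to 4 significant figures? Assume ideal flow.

P_top = 60.17 kPa

The outlet speed comes from Torricelli: v = √(2g·3.691) = 8.510 m/s.
Continuity keeps v the same throughout the tube; from surface to crest, P_atm + 0 = P_top + ½ρv² + ρg·h_top.
P_top = 102500 − ½·749.6·8.510² − 749.6·9.81·2.065 = 60170 Pa.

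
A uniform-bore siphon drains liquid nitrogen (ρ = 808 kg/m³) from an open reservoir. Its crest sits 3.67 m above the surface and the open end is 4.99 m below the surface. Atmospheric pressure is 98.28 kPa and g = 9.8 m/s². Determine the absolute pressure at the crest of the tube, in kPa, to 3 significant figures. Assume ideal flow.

The outlet speed comes from Torricelli: v = √(2g·4.99) = 9.89 m/s.
With constant cross-section the crest speed equals v; applying Bernoulli from the surface up to the crest, P_top = P_atm − ½ρv² − ρg·h_top.
P_top = 98280 − ½·808·9.89² − 808·9.8·3.67 = 29700 Pa.

P_top ≈ 29.7 kPa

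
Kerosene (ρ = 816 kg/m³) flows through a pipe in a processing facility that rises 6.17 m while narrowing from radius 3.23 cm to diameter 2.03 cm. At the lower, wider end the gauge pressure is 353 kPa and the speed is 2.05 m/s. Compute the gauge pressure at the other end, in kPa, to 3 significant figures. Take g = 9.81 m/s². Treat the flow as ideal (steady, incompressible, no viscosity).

By continuity, v₂ = v₁·A₁/A₂ = 2.05·(32.8/3.24) = 20.8 m/s.
Energy conservation along the streamline gives P₂ = P₁ − ½ρ(v₂² − v₁²) − ρg(h₂ − h₁).
P₂ = 353000 + ½·816·(2.05² − 20.8²) − 816·9.81·(+6.17) = 353000 + (-174000) − (49400) = 129000 Pa.

P₂ = 129 kPa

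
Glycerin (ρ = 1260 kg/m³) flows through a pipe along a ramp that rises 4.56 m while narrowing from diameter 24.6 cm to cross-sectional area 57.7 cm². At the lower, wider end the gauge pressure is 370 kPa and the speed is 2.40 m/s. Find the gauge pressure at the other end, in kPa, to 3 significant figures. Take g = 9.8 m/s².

The volume flow rate is constant, so v₂ = (A₁/A₂)v₁ = (475/57.7)·2.40 = 19.8 m/s.
Bernoulli: P₁ + ½ρv₁² + ρg h₁ = P₂ + ½ρv₂² + ρg h₂, so P₂ = P₁ + ½ρ(v₁² − v₂²) − ρg(h₂ − h₁).
P₂ = 370000 + ½·1260·(2.40² − 19.8²) − 1260·9.8·(+4.56) = 370000 + (-243000) − (56300) = 71100 Pa.

71.1 kPa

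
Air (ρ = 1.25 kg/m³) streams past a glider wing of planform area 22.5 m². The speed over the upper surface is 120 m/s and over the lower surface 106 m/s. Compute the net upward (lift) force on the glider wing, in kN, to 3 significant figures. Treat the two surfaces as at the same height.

The faster flow above has the lower pressure; Bernoulli (same height) gives ΔP = ½ρ(v_up² − v_low²).
ΔP = ½·1.25·(120² − 106²) = 1980 Pa.
Lift = ΔP · A = 1980 × 22.5 = 44500 N.

44.5 kN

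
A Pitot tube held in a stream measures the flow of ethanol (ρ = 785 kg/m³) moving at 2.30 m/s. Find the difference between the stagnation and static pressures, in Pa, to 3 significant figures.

The dynamic pressure equals the rise in static pressure at the stagnation point: ΔP = ½ρv².
ΔP = ½·785·2.30² = 2080 Pa.

ΔP ≈ 2080 Pa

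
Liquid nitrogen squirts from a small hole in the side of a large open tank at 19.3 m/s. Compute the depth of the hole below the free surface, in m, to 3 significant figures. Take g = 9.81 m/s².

For a small hole in a large open tank, ½v² = gh, giving h = v²/(2g).
h = 19.3²/(2·9.81) = 372/19.62 = 19.0 m.

h = 19.0 m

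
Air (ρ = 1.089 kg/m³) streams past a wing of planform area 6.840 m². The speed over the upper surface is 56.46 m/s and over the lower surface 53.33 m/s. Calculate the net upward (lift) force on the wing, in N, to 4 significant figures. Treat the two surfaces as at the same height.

With equal heights on the two surfaces, Bernoulli gives P_lower − P_upper = ½ρ(v_upper² − v_lower²).
ΔP = ½·1.089·(56.46² − 53.33²) = 187.1 Pa.
Lift = ΔP · A = 187.1 × 6.840 = 1280 N.

F ≈ 1280 N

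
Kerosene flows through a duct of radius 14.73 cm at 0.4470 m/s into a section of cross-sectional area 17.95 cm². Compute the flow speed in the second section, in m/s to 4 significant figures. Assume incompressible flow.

16.97 m/s

Mass conservation (A₁v₁ = A₂v₂) gives v₂ = 0.4470 × 681.6/17.95 = 16.97 m/s.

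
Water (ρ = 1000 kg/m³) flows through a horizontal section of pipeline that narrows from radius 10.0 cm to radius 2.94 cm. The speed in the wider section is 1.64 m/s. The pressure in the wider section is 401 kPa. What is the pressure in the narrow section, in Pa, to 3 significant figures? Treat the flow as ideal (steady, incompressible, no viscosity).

P₂ ≈ 222000 Pa

The volume flow rate is constant, so v₂ = (A₁/A₂)v₁ = (314/27.2)·1.64 = 19.0 m/s.
Bernoulli (h₁ = h₂): P₁ − P₂ = ½ρ(v₂² − v₁²).
P₂ = P₁ − ½ρ(v₂² − v₁²) = 401000 − ½·1000·(19.0² − 1.64²) = 401000 − 179000 = 222000 Pa.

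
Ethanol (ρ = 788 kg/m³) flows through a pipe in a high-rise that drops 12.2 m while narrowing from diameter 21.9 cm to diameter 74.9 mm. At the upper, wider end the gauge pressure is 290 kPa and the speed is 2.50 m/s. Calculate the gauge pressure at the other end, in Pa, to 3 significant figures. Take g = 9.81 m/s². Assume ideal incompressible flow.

207000 Pa

Mass conservation (A₁v₁ = A₂v₂) gives v₂ = 2.50 × 377/44.1 = 21.4 m/s.
Energy conservation along the streamline gives P₂ = P₁ − ½ρ(v₂² − v₁²) − ρg(h₂ − h₁).
P₂ = 290000 + ½·788·(2.50² − 21.4²) − 788·9.81·(−12.2) = 290000 + (-178000) − (-94300) = 207000 Pa.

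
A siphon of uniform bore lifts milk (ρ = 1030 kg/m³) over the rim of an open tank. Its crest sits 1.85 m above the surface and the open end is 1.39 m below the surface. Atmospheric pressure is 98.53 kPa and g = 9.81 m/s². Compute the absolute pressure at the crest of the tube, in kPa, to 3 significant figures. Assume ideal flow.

The outlet speed comes from Torricelli: v = √(2g·1.39) = 5.22 m/s.
Continuity keeps v the same throughout the tube; from surface to crest, P_atm + 0 = P_top + ½ρv² + ρg·h_top.
P_top = 98530 − ½·1030·5.22² − 1030·9.81·1.85 = 65800 Pa.

65.8 kPa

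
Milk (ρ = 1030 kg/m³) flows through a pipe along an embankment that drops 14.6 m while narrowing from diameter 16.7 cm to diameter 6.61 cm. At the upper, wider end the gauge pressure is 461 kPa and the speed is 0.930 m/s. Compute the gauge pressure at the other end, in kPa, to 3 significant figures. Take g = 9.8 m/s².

Continuity gives A₁v₁ = A₂v₂, so v₂ = (219 cm²)/(34.3 cm²) × 0.930 m/s = 5.94 m/s.
Bernoulli: P₁ + ½ρv₁² + ρg h₁ = P₂ + ½ρv₂² + ρg h₂, so P₂ = P₁ + ½ρ(v₁² − v₂²) − ρg(h₂ − h₁).
P₂ = 461000 + ½·1030·(0.930² − 5.94²) − 1030·9.8·(−14.6) = 461000 + (-17700) − (-147000) = 591000 Pa.

591 kPa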